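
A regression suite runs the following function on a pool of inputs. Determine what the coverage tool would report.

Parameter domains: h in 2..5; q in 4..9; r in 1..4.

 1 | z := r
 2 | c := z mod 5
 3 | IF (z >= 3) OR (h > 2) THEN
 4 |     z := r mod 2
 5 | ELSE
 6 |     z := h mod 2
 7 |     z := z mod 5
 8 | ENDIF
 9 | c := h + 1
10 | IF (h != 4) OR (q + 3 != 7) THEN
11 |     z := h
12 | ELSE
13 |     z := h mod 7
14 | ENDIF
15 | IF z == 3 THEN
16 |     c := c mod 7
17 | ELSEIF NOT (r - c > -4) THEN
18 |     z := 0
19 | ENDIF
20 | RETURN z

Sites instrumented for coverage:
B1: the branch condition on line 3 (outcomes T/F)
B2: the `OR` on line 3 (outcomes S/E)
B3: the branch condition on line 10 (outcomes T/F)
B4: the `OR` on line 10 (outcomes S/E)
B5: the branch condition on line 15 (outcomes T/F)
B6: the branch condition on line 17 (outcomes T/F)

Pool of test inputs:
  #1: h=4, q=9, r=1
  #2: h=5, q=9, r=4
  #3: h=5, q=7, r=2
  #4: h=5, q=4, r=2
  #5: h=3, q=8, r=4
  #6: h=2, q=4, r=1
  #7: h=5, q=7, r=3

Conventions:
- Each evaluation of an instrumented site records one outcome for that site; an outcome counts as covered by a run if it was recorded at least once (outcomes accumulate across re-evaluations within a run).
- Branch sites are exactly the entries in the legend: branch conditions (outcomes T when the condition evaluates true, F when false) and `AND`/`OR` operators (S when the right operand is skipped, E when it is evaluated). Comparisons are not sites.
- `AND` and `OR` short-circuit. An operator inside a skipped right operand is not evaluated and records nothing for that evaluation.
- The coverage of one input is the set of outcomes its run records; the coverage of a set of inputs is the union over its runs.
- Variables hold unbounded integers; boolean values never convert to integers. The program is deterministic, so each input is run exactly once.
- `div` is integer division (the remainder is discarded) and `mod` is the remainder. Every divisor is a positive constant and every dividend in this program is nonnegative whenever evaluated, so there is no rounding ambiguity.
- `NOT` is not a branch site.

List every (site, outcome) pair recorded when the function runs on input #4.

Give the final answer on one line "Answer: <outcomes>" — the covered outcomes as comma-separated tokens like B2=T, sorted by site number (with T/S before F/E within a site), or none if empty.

Event log for input #4 (h=5, q=4, r=2):
  B2->E, B1->T, B4->S, B3->T, B5->F, B6->T
distinct outcomes covered: B1=T, B2=E, B3=T, B4=S, B5=F, B6=T

Answer: B1=T, B2=E, B3=T, B4=S, B5=F, B6=T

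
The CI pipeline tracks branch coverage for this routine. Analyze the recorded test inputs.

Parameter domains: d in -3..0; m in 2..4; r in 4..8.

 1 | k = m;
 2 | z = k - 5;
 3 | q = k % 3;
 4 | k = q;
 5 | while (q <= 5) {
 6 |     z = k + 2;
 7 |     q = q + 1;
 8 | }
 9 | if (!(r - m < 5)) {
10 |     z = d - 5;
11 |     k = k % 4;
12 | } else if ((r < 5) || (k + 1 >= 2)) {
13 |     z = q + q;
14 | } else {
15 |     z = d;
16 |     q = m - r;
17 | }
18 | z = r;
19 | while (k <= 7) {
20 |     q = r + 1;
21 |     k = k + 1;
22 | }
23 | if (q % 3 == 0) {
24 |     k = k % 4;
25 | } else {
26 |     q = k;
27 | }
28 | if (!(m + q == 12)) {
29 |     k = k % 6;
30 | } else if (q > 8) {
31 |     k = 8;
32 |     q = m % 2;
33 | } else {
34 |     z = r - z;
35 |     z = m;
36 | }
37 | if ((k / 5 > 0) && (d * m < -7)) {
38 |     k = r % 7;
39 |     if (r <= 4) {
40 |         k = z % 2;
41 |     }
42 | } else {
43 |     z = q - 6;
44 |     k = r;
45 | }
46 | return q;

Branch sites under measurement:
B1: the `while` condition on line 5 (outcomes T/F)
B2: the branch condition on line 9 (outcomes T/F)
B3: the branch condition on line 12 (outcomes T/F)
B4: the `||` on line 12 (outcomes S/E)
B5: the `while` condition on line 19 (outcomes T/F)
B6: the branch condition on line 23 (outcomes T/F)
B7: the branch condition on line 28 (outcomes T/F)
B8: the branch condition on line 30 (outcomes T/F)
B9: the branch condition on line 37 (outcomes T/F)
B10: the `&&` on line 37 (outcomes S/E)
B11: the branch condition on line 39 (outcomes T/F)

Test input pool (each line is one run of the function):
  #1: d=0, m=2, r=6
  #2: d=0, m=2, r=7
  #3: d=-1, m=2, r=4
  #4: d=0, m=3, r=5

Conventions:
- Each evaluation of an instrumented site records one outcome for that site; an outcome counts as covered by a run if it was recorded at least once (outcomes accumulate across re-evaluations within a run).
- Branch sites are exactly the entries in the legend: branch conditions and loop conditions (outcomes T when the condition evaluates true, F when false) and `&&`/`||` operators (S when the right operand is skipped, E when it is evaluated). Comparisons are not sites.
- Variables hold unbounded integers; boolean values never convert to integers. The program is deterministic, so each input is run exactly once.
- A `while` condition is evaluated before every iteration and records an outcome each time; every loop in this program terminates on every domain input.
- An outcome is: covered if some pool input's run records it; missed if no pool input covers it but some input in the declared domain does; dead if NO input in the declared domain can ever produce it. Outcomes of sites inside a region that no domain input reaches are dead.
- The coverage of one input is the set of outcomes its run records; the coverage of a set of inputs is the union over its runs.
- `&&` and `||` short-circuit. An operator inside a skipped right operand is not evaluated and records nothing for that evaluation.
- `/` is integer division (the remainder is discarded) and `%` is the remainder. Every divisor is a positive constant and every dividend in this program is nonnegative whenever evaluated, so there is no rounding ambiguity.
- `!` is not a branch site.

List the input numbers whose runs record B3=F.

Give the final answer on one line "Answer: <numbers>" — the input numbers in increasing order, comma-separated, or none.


input #1 (d=0, m=2, r=6): never hits B3=F
input #2 (d=0, m=2, r=7): never hits B3=F
input #3 (d=-1, m=2, r=4): never hits B3=F
input #4 (d=0, m=3, r=5): hits B3=F
Answer: 4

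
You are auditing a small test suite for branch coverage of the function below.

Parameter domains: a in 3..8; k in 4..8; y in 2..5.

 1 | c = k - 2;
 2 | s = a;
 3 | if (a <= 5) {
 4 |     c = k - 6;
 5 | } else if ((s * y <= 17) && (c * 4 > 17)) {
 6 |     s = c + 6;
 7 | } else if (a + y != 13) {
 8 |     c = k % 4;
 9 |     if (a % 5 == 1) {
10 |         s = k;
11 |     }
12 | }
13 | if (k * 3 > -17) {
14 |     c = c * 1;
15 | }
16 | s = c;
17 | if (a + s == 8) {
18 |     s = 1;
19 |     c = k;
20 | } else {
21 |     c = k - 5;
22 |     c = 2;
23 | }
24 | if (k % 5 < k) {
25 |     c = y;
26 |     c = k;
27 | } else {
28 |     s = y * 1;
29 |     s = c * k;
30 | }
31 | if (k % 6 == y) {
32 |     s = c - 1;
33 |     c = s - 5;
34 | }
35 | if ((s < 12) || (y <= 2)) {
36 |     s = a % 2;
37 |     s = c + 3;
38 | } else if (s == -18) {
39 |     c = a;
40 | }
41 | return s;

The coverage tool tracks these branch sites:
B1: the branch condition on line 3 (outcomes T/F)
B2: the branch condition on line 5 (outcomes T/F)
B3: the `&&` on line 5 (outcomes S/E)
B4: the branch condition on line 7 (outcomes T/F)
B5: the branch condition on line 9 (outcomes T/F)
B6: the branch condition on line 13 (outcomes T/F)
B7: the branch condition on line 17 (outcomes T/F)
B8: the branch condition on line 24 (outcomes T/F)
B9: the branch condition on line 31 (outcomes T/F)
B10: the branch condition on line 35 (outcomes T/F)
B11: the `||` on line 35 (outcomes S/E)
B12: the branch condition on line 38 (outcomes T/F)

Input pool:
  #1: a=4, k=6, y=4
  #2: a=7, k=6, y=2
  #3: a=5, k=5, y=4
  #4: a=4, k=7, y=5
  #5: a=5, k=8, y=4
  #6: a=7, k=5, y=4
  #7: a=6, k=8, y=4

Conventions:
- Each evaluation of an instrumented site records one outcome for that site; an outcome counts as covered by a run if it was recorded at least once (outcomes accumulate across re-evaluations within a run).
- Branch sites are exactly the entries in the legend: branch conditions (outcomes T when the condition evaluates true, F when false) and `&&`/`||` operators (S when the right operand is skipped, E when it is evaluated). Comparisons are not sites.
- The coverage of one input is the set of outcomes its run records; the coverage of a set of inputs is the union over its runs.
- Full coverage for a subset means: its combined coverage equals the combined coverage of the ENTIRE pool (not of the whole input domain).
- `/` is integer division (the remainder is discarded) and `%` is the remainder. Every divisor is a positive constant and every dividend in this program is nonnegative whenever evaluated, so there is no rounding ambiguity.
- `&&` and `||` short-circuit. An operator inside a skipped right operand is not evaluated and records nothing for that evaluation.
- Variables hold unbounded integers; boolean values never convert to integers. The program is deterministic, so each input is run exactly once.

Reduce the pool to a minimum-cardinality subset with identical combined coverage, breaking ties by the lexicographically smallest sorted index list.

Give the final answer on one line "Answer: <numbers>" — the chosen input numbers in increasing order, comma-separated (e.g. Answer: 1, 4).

#1 (a=4, k=6, y=4) -> covered: B1=T, B6=T, B7=F, B8=T, B9=F, B10=T, B11=S
#2 (a=7, k=6, y=2) -> covered: B1=F, B2=F, B3=E, B4=T, B5=F, B6=T, B7=F, B8=T, B9=F, B10=T, B11=S
#3 (a=5, k=5, y=4) -> covered: B1=T, B6=T, B7=F, B8=T, B9=F, B10=T, B11=S
#4 (a=4, k=7, y=5) -> covered: B1=T, B6=T, B7=F, B8=T, B9=F, B10=T, B11=S
#5 (a=5, k=8, y=4) -> covered: B1=T, B6=T, B7=F, B8=T, B9=F, B10=T, B11=S
#6 (a=7, k=5, y=4) -> covered: B1=F, B2=F, B3=S, B4=T, B5=F, B6=T, B7=T, B8=T, B9=F, B10=T, B11=S
#7 (a=6, k=8, y=4) -> covered: B1=F, B2=F, B3=S, B4=T, B5=T, B6=T, B7=F, B8=T, B9=F, B10=T, B11=S
together the pool reaches 15 outcomes: B1=T, B1=F, B2=F, B3=S, B3=E, B4=T, B5=T, B5=F, B6=T, B7=T, B7=F, B8=T, B9=F, B10=T, B11=S
every size-1 subset falls short of the 15 outcomes (best: 11/15)
every size-2 subset falls short of the 15 outcomes (best: 13/15)
every size-3 subset falls short of the 15 outcomes (best: 14/15)
size 4: inputs {1, 2, 6, 7} cover all 15 outcomes, and no lexicographically smaller subset of this size does

Answer: 1, 2, 6, 7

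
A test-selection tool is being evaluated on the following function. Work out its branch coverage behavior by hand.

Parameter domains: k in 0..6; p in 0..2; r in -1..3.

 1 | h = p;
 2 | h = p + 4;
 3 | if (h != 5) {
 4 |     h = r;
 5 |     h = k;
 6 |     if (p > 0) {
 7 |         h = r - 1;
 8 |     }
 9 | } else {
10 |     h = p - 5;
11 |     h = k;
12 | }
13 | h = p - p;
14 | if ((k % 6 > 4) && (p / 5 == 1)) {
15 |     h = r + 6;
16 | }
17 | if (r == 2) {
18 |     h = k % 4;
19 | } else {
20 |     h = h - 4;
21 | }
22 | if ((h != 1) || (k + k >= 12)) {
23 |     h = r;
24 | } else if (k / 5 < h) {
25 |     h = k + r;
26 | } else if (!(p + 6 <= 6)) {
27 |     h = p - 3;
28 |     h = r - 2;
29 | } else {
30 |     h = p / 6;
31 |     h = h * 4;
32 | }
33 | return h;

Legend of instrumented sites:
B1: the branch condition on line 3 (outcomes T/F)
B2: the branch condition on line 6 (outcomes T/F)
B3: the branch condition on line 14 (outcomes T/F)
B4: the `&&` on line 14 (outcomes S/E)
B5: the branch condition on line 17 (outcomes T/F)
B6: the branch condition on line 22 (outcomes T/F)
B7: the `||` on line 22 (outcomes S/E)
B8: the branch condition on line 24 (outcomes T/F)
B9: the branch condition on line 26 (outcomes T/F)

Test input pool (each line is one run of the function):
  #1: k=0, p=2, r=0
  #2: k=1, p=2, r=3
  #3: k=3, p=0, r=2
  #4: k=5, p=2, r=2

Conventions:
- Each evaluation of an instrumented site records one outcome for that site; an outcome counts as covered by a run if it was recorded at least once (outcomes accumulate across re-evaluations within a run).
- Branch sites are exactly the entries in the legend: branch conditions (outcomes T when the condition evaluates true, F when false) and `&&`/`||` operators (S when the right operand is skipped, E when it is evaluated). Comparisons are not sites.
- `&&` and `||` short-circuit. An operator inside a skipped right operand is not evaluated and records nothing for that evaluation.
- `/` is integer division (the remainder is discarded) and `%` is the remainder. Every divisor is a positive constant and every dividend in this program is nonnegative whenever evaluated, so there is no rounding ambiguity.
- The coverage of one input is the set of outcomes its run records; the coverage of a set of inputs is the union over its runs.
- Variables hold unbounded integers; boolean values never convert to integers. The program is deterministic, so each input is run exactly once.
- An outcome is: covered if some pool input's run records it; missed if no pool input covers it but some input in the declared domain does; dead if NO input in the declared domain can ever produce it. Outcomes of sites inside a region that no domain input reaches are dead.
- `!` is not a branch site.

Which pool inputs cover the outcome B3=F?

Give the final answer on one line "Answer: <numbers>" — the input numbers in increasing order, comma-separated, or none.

input #1 (k=0, p=2, r=0): hits B3=F
input #2 (k=1, p=2, r=3): hits B3=F
input #3 (k=3, p=0, r=2): hits B3=F
input #4 (k=5, p=2, r=2): hits B3=F

Answer: 1, 2, 3, 4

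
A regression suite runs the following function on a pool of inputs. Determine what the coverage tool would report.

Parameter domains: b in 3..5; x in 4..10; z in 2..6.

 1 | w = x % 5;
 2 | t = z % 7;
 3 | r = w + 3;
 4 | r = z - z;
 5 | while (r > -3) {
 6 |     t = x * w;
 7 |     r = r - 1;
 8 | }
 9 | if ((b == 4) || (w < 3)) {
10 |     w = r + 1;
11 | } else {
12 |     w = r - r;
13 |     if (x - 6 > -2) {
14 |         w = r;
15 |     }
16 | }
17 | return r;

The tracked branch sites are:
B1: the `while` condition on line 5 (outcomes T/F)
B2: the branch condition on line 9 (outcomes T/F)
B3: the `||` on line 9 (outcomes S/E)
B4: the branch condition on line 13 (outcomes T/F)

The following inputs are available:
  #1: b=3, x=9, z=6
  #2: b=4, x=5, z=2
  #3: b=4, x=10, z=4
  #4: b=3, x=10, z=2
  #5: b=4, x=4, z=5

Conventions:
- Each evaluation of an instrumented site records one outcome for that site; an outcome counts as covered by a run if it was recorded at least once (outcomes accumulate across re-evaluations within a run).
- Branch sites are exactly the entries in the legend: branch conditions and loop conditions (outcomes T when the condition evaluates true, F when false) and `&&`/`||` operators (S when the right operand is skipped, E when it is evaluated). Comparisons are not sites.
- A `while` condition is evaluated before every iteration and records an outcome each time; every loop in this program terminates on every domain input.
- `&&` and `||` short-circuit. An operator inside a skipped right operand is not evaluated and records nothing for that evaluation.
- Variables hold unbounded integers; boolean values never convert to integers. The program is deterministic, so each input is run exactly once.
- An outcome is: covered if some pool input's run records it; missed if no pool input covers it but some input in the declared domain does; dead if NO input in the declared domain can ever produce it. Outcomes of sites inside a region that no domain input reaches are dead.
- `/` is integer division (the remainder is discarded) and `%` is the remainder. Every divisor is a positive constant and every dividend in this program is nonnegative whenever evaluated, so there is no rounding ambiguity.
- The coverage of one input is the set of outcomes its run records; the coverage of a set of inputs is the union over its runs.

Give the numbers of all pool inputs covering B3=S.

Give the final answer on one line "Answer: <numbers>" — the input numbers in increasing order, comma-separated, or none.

input #1 (b=3, x=9, z=6): does not produce B3=S
input #2 (b=4, x=5, z=2): produces B3=S
input #3 (b=4, x=10, z=4): produces B3=S
input #4 (b=3, x=10, z=2): does not produce B3=S
input #5 (b=4, x=4, z=5): produces B3=S

Answer: 2, 3, 5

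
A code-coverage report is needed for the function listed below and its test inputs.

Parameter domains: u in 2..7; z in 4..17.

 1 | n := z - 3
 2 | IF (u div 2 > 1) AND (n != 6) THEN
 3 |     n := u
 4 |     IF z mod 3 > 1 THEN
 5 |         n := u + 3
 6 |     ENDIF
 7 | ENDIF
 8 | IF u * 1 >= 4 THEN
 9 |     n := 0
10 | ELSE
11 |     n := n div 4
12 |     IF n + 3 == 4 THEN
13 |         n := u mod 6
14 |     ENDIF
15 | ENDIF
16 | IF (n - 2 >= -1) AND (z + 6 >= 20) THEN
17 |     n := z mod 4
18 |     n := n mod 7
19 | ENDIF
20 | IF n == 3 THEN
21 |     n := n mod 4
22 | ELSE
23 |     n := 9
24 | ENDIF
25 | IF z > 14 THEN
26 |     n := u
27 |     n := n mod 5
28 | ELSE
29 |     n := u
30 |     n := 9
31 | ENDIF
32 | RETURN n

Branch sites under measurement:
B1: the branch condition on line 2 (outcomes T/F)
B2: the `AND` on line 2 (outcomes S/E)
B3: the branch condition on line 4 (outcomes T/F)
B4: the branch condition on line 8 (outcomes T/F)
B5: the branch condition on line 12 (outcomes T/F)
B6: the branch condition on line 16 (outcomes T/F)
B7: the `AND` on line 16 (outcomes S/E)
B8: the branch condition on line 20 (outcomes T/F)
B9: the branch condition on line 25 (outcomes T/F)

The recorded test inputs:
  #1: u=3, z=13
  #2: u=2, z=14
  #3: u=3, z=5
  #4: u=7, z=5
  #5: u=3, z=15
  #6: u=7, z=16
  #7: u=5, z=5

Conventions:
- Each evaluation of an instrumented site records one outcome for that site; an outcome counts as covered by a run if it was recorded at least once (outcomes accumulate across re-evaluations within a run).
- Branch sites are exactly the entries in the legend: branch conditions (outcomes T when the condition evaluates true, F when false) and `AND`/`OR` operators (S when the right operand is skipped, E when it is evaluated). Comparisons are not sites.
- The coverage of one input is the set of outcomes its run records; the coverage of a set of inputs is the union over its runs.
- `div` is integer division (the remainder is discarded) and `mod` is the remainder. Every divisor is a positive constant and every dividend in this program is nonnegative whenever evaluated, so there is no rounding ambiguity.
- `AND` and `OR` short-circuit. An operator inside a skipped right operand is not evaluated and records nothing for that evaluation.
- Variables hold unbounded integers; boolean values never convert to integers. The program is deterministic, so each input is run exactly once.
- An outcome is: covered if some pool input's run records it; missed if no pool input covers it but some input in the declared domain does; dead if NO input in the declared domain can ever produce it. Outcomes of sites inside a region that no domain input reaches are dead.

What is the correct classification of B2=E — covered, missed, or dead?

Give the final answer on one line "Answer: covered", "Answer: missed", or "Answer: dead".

B2=E is recorded by pool input(s) 4, 6, 7 -> covered

Answer: covered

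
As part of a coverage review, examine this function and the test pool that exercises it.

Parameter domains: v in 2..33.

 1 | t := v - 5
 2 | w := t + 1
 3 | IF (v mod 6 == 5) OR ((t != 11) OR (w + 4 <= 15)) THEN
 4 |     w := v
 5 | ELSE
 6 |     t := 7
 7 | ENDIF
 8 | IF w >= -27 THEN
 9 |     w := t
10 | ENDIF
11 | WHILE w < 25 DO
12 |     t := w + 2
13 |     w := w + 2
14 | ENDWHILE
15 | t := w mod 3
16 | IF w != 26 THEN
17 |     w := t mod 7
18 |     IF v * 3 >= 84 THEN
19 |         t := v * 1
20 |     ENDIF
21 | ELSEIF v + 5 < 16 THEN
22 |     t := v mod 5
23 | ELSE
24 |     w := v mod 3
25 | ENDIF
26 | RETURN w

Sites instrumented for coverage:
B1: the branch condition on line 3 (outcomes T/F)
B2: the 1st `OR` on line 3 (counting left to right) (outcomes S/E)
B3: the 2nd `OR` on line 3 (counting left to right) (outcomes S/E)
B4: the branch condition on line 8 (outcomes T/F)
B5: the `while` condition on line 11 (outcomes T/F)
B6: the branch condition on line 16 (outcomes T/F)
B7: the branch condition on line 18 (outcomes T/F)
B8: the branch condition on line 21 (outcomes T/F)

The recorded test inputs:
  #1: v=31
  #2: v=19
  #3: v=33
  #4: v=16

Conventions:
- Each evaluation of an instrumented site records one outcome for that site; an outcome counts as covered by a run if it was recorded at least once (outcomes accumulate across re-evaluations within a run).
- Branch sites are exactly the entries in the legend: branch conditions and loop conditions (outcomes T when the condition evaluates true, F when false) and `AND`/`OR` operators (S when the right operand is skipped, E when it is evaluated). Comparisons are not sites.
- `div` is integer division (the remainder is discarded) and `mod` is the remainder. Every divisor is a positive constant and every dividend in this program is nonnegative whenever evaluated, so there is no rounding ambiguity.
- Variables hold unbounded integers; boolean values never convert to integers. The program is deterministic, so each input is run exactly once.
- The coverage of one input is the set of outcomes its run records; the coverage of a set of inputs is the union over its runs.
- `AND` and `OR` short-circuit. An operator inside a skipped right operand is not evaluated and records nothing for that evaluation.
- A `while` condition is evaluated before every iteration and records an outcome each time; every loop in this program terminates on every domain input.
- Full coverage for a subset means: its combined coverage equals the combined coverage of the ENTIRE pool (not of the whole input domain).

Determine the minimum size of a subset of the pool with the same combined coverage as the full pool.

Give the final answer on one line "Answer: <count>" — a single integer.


#1 (v=31) -> B2->E, B3->S, B1->T, B4->T, B5->F, B6->F, B8->F; covered: B1=T, B2=E, B3=S, B4=T, B5=F, B6=F, B8=F
#2 (v=19) -> B2->E, B3->S, B1->T, B4->T, B5->T, B5->T, B5->T, B5->T, B5->T, B5->T, B5->F, B6->F, B8->F; covered: B1=T, B2=E, B3=S, B4=T, B5=T, B5=F, B6=F, B8=F
#3 (v=33) -> B2->E, B3->S, B1->T, B4->T, B5->F, B6->T, B7->T; covered: B1=T, B2=E, B3=S, B4=T, B5=F, B6=T, B7=T
#4 (v=16) -> B2->E, B3->E, B1->F, B4->T, B5->T, B5->T, B5->T, B5->T, B5->T, B5->T, B5->T, B5->T, B5->T, B5->F, ...; covered: B1=F, B2=E, B3=E, B4=T, B5=T, B5=F, B6=T, B7=F
union over all inputs: B1=T, B1=F, B2=E, B3=S, B3=E, B4=T, B5=T, B5=F, B6=T, B6=F, B7=T, B7=F, B8=F (13 outcomes)
size 1 is not enough: best union over all size-1 subsets is 8/13
size 2 is not enough: best union over all size-2 subsets is 12/13
inputs {1, 3, 4} (size 3) cover everything; no size-3 subset with a lexicographically smaller index list covers all 13
Answer: 3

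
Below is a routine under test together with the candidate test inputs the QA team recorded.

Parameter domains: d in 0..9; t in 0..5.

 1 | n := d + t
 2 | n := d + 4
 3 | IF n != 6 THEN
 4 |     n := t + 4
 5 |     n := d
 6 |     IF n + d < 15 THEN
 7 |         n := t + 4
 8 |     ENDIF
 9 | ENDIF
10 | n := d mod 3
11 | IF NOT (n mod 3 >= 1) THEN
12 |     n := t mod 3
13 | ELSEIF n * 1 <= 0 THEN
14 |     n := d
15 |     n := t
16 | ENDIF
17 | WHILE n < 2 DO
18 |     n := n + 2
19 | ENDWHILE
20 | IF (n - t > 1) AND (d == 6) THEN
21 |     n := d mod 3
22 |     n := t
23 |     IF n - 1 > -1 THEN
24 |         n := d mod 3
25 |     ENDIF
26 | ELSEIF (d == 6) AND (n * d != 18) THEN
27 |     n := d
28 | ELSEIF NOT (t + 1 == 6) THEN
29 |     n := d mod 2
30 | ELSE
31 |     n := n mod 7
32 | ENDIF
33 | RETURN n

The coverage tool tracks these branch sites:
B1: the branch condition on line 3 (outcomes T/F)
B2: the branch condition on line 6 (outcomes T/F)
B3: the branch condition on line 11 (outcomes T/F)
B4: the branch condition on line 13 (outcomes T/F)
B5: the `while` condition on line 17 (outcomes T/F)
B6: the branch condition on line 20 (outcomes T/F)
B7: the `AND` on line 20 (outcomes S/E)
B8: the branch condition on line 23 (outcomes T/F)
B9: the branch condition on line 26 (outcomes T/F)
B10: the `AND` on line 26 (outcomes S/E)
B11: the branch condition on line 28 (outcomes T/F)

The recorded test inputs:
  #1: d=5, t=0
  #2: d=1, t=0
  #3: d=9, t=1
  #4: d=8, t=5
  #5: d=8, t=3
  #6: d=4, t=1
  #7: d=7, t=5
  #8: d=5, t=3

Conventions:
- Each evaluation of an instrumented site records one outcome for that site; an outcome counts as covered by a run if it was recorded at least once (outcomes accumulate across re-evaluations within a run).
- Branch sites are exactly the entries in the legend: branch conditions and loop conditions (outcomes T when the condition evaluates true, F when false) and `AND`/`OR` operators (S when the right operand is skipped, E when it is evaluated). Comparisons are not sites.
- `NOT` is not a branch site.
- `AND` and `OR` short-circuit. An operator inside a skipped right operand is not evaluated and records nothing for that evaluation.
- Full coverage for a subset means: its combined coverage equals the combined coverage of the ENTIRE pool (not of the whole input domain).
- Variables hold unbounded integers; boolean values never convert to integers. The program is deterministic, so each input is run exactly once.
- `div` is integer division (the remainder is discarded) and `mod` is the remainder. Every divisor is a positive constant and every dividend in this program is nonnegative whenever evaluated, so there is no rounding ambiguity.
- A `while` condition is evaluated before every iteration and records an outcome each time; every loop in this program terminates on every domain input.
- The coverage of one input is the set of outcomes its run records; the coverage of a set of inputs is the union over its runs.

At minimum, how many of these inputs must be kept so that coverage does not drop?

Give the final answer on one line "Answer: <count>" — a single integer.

#1 (d=5, t=0) -> B1->T, B2->T, B3->F, B4->F, B5->F, B7->E, B6->F, B10->S, B9->F, B11->T; covered: B1=T, B2=T, B3=F, B4=F, B5=F, B6=F, B7=E, B9=F, B10=S, B11=T
#2 (d=1, t=0) -> B1->T, B2->T, B3->F, B4->F, B5->T, B5->F, B7->E, B6->F, B10->S, B9->F, B11->T; covered: B1=T, B2=T, B3=F, B4=F, B5=T, B5=F, B6=F, B7=E, B9=F, B10=S, B11=T
#3 (d=9, t=1) -> B1->T, B2->F, B3->T, B5->T, B5->F, B7->E, B6->F, B10->S, B9->F, B11->T; covered: B1=T, B2=F, B3=T, B5=T, B5=F, B6=F, B7=E, B9=F, B10=S, B11=T
#4 (d=8, t=5) -> B1->T, B2->F, B3->F, B4->F, B5->F, B7->S, B6->F, B10->S, B9->F, B11->F; covered: B1=T, B2=F, B3=F, B4=F, B5=F, B6=F, B7=S, B9=F, B10=S, B11=F
#5 (d=8, t=3) -> B1->T, B2->F, B3->F, B4->F, B5->F, B7->S, B6->F, B10->S, B9->F, B11->T; covered: B1=T, B2=F, B3=F, B4=F, B5=F, B6=F, B7=S, B9=F, B10=S, B11=T
#6 (d=4, t=1) -> B1->T, B2->T, B3->F, B4->F, B5->T, B5->F, B7->E, B6->F, B10->S, B9->F, B11->T; covered: B1=T, B2=T, B3=F, B4=F, B5=T, B5=F, B6=F, B7=E, B9=F, B10=S, B11=T
#7 (d=7, t=5) -> B1->T, B2->T, B3->F, B4->F, B5->T, B5->F, B7->S, B6->F, B10->S, B9->F, B11->F; covered: B1=T, B2=T, B3=F, B4=F, B5=T, B5=F, B6=F, B7=S, B9=F, B10=S, B11=F
#8 (d=5, t=3) -> B1->T, B2->T, B3->F, B4->F, B5->F, B7->S, B6->F, B10->S, B9->F, B11->T; covered: B1=T, B2=T, B3=F, B4=F, B5=F, B6=F, B7=S, B9=F, B10=S, B11=T
pool-wide coverage (15 outcomes): B1=T, B2=T, B2=F, B3=T, B3=F, B4=F, B5=T, B5=F, B6=F, B7=S, B7=E, B9=F, B10=S, B11=T, B11=F
size 1 is not enough: best union over all size-1 subsets is 11/15
size 2: inputs {3, 7} cover all 15 outcomes, and no lexicographically smaller subset of this size does

Answer: 2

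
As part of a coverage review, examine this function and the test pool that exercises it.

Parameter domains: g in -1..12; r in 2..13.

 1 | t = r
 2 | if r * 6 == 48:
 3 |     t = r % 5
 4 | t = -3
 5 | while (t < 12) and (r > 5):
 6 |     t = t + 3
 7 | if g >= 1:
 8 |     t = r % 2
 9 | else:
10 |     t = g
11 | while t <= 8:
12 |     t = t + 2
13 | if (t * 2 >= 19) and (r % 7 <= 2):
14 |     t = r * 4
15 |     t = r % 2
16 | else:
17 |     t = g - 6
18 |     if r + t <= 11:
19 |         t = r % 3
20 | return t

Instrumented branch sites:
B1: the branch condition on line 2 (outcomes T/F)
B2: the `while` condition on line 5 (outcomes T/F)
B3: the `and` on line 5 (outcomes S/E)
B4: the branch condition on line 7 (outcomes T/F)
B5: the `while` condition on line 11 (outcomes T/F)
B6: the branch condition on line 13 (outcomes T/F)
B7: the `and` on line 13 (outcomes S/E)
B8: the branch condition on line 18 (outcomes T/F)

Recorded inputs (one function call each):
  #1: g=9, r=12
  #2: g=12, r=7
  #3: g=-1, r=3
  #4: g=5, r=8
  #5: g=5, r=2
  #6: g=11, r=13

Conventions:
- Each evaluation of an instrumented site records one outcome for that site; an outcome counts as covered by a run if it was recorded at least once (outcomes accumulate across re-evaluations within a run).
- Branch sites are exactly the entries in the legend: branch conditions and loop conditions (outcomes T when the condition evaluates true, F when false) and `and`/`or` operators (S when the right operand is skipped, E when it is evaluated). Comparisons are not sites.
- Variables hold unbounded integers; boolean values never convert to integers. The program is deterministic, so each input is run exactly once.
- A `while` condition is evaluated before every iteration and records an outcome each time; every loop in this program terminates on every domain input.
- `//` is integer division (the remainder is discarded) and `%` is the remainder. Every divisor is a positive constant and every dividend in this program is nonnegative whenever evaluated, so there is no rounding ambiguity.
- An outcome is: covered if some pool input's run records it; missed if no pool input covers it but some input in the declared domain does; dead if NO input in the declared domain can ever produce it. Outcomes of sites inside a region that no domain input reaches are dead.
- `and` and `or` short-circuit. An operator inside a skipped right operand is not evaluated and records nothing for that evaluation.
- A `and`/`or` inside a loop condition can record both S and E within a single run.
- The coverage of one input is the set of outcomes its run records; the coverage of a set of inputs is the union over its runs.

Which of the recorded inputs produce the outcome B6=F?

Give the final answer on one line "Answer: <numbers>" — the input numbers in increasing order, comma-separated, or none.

input #1 (g=9, r=12): covers B6=F
input #2 (g=12, r=7): covers B6=F
input #3 (g=-1, r=3): covers B6=F
input #4 (g=5, r=8): misses B6=F
input #5 (g=5, r=2): misses B6=F
input #6 (g=11, r=13): covers B6=F

Answer: 1, 2, 3, 6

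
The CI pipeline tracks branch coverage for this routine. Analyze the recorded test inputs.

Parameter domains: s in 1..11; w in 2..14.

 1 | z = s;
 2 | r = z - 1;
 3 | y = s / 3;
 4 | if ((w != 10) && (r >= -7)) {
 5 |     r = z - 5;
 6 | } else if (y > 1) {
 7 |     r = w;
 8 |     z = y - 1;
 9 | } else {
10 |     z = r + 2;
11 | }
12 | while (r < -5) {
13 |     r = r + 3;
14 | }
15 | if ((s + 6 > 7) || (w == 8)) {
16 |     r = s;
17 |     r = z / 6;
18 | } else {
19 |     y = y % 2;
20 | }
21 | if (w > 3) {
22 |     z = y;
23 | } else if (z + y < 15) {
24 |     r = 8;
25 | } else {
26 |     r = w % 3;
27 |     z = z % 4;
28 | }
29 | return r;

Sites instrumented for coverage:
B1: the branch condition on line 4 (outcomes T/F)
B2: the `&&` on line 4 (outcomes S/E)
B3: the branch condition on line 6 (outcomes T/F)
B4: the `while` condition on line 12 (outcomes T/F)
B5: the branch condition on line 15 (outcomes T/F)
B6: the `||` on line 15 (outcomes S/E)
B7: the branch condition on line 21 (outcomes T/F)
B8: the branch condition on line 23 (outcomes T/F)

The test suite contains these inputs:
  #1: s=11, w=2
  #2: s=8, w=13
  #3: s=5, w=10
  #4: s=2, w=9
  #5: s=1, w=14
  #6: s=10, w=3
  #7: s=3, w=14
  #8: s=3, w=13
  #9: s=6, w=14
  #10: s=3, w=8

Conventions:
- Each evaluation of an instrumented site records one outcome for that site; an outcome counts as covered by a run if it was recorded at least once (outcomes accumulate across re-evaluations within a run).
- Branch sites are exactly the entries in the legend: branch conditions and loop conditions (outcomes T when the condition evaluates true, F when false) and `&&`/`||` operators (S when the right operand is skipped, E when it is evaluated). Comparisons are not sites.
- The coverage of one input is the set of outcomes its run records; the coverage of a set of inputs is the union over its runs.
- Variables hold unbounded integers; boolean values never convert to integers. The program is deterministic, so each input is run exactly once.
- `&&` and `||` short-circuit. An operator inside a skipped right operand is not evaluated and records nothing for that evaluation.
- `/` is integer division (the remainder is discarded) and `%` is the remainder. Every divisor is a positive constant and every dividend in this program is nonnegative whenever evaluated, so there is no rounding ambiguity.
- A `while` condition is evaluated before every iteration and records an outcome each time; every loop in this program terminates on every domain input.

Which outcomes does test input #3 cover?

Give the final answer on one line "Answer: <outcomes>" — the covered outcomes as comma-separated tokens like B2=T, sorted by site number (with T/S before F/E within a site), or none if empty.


Simulating input #3 (s=5, w=10) step by step:
  B2->S, B1->F, B3->F, B4->F, B6->S, B5->T, B7->T
distinct outcomes covered: B1=F, B2=S, B3=F, B4=F, B5=T, B6=S, B7=T
Answer: B1=F, B2=S, B3=F, B4=F, B5=T, B6=S, B7=T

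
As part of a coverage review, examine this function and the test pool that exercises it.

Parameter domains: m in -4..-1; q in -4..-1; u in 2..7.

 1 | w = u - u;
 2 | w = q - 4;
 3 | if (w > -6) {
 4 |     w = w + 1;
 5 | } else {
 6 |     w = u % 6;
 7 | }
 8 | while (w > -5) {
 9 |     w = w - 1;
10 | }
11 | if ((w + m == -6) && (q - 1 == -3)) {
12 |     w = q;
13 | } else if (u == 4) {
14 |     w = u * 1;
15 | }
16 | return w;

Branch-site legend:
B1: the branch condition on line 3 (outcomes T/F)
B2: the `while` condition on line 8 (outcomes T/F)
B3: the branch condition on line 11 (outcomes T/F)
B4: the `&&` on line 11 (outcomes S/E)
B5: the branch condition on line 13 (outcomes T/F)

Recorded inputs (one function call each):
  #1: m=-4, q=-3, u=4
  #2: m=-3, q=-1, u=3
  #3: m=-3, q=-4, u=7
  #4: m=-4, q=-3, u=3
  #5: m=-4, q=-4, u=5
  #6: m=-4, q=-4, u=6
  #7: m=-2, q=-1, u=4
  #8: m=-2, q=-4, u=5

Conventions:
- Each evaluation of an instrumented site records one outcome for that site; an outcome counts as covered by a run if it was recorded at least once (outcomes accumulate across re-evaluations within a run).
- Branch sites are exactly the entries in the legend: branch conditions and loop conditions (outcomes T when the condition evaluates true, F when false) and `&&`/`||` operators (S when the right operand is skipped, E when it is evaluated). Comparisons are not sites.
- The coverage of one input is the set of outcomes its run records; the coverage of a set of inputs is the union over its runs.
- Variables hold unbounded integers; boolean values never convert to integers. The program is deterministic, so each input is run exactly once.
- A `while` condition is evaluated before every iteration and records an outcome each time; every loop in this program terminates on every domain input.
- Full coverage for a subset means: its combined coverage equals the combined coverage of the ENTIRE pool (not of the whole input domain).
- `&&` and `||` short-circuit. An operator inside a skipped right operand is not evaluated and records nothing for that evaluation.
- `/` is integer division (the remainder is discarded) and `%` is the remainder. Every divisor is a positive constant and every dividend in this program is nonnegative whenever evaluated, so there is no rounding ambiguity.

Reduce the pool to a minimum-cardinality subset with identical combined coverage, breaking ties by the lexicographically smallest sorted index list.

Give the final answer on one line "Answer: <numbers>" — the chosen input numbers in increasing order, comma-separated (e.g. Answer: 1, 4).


input #1 (m=-4, q=-3, u=4): events B1->F, B2->T, B2->T, B2->T, B2->T, B2->T, B2->T, B2->T, B2->T, B2->T, B2->F, B4->S, B3->F, B5->T; covers B1=F, B2=T, B2=F, B3=F, B4=S, B5=T
input #2 (m=-3, q=-1, u=3): events B1->T, B2->T, B2->F, B4->S, B3->F, B5->F; covers B1=T, B2=T, B2=F, B3=F, B4=S, B5=F
input #3 (m=-3, q=-4, u=7): events B1->F, B2->T, B2->T, B2->T, B2->T, B2->T, B2->T, B2->F, B4->S, B3->F, B5->F; covers B1=F, B2=T, B2=F, B3=F, B4=S, B5=F
input #4 (m=-4, q=-3, u=3): events B1->F, B2->T, B2->T, B2->T, B2->T, B2->T, B2->T, B2->T, B2->T, B2->F, B4->S, B3->F, B5->F; covers B1=F, B2=T, B2=F, B3=F, B4=S, B5=F
input #5 (m=-4, q=-4, u=5): events B1->F, B2->T, B2->T, B2->T, B2->T, B2->T, B2->T, B2->T, B2->T, B2->T, B2->T, B2->F, B4->S, B3->F, ...; covers B1=F, B2=T, B2=F, B3=F, B4=S, B5=F
input #6 (m=-4, q=-4, u=6): events B1->F, B2->T, B2->T, B2->T, B2->T, B2->T, B2->F, B4->S, B3->F, B5->F; covers B1=F, B2=T, B2=F, B3=F, B4=S, B5=F
input #7 (m=-2, q=-1, u=4): events B1->T, B2->T, B2->F, B4->S, B3->F, B5->T; covers B1=T, B2=T, B2=F, B3=F, B4=S, B5=T
input #8 (m=-2, q=-4, u=5): events B1->F, B2->T, B2->T, B2->T, B2->T, B2->T, B2->T, B2->T, B2->T, B2->T, B2->T, B2->F, B4->S, B3->F, ...; covers B1=F, B2=T, B2=F, B3=F, B4=S, B5=F
union over all inputs: B1=T, B1=F, B2=T, B2=F, B3=F, B4=S, B5=T, B5=F (8 outcomes)
size 1 is not enough: best union over all size-1 subsets is 6/8
inputs {1, 2} (size 2) cover everything; no size-2 subset with a lexicographically smaller index list covers all 8
Answer: 1, 2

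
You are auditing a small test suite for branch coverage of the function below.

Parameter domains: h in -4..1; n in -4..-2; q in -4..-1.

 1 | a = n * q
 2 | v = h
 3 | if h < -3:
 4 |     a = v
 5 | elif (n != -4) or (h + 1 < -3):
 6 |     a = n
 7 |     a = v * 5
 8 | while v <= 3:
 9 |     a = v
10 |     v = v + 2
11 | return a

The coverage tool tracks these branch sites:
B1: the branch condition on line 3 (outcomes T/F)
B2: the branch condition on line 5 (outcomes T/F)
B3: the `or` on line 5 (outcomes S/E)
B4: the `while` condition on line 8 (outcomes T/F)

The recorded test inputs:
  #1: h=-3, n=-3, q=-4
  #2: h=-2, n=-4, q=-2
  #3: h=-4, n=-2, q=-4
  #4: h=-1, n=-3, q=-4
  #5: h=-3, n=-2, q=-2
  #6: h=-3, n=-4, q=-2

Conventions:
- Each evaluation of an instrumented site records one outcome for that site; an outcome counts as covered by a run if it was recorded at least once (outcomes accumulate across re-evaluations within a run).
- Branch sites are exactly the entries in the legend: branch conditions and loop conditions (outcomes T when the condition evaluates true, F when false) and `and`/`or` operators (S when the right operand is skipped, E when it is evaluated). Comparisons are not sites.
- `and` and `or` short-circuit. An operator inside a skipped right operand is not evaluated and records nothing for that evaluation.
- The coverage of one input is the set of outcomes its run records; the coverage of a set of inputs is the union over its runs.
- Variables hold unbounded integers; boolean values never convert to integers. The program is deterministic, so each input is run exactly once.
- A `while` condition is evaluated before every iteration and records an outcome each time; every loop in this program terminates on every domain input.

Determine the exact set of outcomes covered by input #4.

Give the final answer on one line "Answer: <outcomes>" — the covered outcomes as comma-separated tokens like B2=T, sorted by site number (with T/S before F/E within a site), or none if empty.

Event log for input #4 (h=-1, n=-3, q=-4):
  B1->F, B3->S, B2->T, B4->T, B4->T, B4->T, B4->F
collecting distinct outcomes: B1=F, B2=T, B3=S, B4=T, B4=F

Answer: B1=F, B2=T, B3=S, B4=T, B4=F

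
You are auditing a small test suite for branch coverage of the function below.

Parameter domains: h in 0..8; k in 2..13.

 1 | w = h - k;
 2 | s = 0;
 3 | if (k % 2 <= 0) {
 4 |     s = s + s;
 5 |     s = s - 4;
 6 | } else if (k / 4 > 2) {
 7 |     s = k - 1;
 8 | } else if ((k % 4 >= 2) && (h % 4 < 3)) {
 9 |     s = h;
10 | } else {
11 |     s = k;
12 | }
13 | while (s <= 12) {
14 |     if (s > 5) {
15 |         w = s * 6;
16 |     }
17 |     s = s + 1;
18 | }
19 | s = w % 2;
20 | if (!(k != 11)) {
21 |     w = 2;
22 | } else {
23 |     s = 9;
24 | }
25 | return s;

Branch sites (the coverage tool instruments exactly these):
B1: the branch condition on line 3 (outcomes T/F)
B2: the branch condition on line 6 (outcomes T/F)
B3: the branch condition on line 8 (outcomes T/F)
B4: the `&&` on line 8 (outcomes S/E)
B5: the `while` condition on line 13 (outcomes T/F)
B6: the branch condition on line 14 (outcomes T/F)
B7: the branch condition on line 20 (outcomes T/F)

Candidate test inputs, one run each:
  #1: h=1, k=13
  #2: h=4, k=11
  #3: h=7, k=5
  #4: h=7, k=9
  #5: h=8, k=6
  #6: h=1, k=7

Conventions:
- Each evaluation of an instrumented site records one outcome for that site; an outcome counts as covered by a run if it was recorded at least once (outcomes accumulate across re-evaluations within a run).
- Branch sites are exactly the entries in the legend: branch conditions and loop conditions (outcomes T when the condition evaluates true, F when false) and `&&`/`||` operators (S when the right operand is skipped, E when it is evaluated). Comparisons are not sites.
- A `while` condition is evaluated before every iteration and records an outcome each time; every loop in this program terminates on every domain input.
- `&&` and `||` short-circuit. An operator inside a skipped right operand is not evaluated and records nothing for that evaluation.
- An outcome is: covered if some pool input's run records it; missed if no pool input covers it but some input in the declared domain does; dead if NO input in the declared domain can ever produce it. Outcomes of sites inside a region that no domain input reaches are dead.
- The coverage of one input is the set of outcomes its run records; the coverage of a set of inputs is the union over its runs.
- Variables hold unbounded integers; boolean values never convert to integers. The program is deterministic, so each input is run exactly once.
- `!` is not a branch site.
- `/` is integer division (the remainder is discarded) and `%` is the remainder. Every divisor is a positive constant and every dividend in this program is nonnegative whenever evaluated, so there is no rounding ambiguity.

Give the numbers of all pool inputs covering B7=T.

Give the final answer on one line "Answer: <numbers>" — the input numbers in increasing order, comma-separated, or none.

input #1 (h=1, k=13): never hits B7=T
input #2 (h=4, k=11): hits B7=T
input #3 (h=7, k=5): never hits B7=T
input #4 (h=7, k=9): never hits B7=T
input #5 (h=8, k=6): never hits B7=T
input #6 (h=1, k=7): never hits B7=T

Answer: 2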